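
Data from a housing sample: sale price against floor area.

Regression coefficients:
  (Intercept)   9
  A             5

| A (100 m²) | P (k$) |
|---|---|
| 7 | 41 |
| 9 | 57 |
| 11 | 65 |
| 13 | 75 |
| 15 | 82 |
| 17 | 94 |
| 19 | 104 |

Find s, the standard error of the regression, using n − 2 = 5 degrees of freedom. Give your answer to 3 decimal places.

s = 2.191

A=7: P̂ = 9 + 5·7 = 44; e = 41 − 44 = -3
A=9: P̂ = 9 + 5·9 = 54; e = 57 − 54 = 3
A=11: P̂ = 9 + 5·11 = 64; e = 65 − 64 = 1
A=13: P̂ = 9 + 5·13 = 74; e = 75 − 74 = 1
A=15: P̂ = 9 + 5·15 = 84; e = 82 − 84 = -2
A=17: P̂ = 9 + 5·17 = 94; e = 94 − 94 = 0
A=19: P̂ = 9 + 5·19 = 104; e = 104 − 104 = 0
SSE = 9 + 9 + 1 + 1 + 4 + 0 + 0 = 24
s = √(24/5) = √4.8 ≈ 2.191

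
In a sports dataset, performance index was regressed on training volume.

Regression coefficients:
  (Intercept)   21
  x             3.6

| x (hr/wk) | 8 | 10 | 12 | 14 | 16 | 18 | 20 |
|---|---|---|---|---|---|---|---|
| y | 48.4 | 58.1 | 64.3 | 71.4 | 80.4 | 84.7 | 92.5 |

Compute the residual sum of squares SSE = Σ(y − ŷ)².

x=8: ŷ = 21 + 3.6·8 = 49.8; e = 48.4 − 49.8 = -1.4
x=10: ŷ = 21 + 3.6·10 = 57; e = 58.1 − 57 = 1.1
x=12: ŷ = 21 + 3.6·12 = 64.2; e = 64.3 − 64.2 = 0.1
x=14: ŷ = 21 + 3.6·14 = 71.4; e = 71.4 − 71.4 = 0
x=16: ŷ = 21 + 3.6·16 = 78.6; e = 80.4 − 78.6 = 1.8
x=18: ŷ = 21 + 3.6·18 = 85.8; e = 84.7 − 85.8 = -1.1
x=20: ŷ = 21 + 3.6·20 = 93; e = 92.5 − 93 = -0.5
SSE = 1.96 + 1.21 + 0.01 + 0 + 3.24 + 1.21 + 0.25 = 7.88

SSE = 7.88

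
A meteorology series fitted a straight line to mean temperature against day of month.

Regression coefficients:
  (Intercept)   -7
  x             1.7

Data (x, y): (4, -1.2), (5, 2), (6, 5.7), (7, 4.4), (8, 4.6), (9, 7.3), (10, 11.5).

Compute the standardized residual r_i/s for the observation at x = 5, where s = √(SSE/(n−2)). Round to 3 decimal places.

x=4: ŷ = -7 + 1.7·4 = -0.2; r = -1.2 − (-0.2) = -1
x=5: ŷ = -7 + 1.7·5 = 1.5; r = 2 − 1.5 = 0.5
x=6: ŷ = -7 + 1.7·6 = 3.2; r = 5.7 − 3.2 = 2.5
x=7: ŷ = -7 + 1.7·7 = 4.9; r = 4.4 − 4.9 = -0.5
x=8: ŷ = -7 + 1.7·8 = 6.6; r = 4.6 − 6.6 = -2
x=9: ŷ = -7 + 1.7·9 = 8.3; r = 7.3 − 8.3 = -1
x=10: ŷ = -7 + 1.7·10 = 10; r = 11.5 − 10 = 1.5
SSE = 1 + 0.25 + 6.25 + 0.25 + 4 + 1 + 2.25 = 15
s = √(15/5) = 1.73205
r/s = 0.5 / 1.73205 = 0.289

0.289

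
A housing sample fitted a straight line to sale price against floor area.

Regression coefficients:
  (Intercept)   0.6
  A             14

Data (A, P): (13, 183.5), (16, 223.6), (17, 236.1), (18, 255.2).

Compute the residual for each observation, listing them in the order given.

0.9, -1, -2.5, 2.6

A=13: ŷ = 0.6 + 14·13 = 182.6; e = 183.5 − 182.6 = 0.9
A=16: ŷ = 0.6 + 14·16 = 224.6; e = 223.6 − 224.6 = -1
A=17: ŷ = 0.6 + 14·17 = 238.6; e = 236.1 − 238.6 = -2.5
A=18: ŷ = 0.6 + 14·18 = 252.6; e = 255.2 − 252.6 = 2.6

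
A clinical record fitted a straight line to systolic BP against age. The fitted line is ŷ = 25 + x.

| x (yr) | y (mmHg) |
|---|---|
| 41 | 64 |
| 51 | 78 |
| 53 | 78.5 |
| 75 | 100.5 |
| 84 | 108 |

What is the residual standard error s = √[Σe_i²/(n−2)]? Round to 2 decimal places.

s = 1.78

x=41: ŷ = 25 + 41 = 66; e = 64 − 66 = -2
x=51: ŷ = 25 + 51 = 76; e = 78 − 76 = 2
x=53: ŷ = 25 + 53 = 78; e = 78.5 − 78 = 0.5
x=75: ŷ = 25 + 75 = 100; e = 100.5 − 100 = 0.5
x=84: ŷ = 25 + 84 = 109; e = 108 − 109 = -1
SSE = 4 + 4 + 0.25 + 0.25 + 1 = 9.5
s = √(9.5/3) = √3.16667 ≈ 1.78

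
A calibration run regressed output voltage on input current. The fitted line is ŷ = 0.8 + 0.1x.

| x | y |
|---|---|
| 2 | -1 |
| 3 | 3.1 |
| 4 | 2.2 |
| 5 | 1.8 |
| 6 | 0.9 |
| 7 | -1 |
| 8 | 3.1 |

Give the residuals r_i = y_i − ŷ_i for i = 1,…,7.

-2, 2, 1, 0.5, -0.5, -2.5, 1.5

x=2: ŷ = 0.8 + 0.1·2 = 1; r = -1 − 1 = -2
x=3: ŷ = 0.8 + 0.1·3 = 1.1; r = 3.1 − 1.1 = 2
x=4: ŷ = 0.8 + 0.1·4 = 1.2; r = 2.2 − 1.2 = 1
x=5: ŷ = 0.8 + 0.1·5 = 1.3; r = 1.8 − 1.3 = 0.5
x=6: ŷ = 0.8 + 0.1·6 = 1.4; r = 0.9 − 1.4 = -0.5
x=7: ŷ = 0.8 + 0.1·7 = 1.5; r = -1 − 1.5 = -2.5
x=8: ŷ = 0.8 + 0.1·8 = 1.6; r = 3.1 − 1.6 = 1.5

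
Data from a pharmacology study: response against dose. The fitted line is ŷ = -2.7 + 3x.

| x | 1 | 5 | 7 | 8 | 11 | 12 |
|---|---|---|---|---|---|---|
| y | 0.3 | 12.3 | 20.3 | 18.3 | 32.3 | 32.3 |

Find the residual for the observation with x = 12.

ŷ = -2.7 + 3·12 = 33.3
e = 32.3 − 33.3 = -1

e = -1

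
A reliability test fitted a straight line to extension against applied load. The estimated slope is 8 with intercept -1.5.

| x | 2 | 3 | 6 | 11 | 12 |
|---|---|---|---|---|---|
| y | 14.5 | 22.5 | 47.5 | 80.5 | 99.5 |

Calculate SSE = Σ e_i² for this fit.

x=2: ŷ = -1.5 + 8·2 = 14.5; e = 14.5 − 14.5 = 0
x=3: ŷ = -1.5 + 8·3 = 22.5; e = 22.5 − 22.5 = 0
x=6: ŷ = -1.5 + 8·6 = 46.5; e = 47.5 − 46.5 = 1
x=11: ŷ = -1.5 + 8·11 = 86.5; e = 80.5 − 86.5 = -6
x=12: ŷ = -1.5 + 8·12 = 94.5; e = 99.5 − 94.5 = 5
SSE = 0 + 0 + 1 + 36 + 25 = 62

SSE = 62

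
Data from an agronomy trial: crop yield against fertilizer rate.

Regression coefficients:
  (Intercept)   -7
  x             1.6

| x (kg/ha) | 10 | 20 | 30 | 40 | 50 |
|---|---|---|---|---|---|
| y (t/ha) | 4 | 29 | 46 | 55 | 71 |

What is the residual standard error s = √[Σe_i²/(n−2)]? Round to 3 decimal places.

s = 4.967

x=10: ŷ = -7 + 1.6·10 = 9; e = 4 − 9 = -5
x=20: ŷ = -7 + 1.6·20 = 25; e = 29 − 25 = 4
x=30: ŷ = -7 + 1.6·30 = 41; e = 46 − 41 = 5
x=40: ŷ = -7 + 1.6·40 = 57; e = 55 − 57 = -2
x=50: ŷ = -7 + 1.6·50 = 73; e = 71 − 73 = -2
SSE = 25 + 16 + 25 + 4 + 4 = 74
s = √(74/3) = √24.6667 ≈ 4.967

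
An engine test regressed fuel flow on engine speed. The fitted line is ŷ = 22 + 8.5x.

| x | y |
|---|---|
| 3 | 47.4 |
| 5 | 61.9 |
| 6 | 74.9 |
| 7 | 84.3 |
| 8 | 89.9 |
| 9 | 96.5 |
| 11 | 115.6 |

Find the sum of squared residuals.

SSE = 22.24

x=3: ŷ = 22 + 8.5·3 = 47.5; r = 47.4 − 47.5 = -0.1
x=5: ŷ = 22 + 8.5·5 = 64.5; r = 61.9 − 64.5 = -2.6
x=6: ŷ = 22 + 8.5·6 = 73; r = 74.9 − 73 = 1.9
x=7: ŷ = 22 + 8.5·7 = 81.5; r = 84.3 − 81.5 = 2.8
x=8: ŷ = 22 + 8.5·8 = 90; r = 89.9 − 90 = -0.1
x=9: ŷ = 22 + 8.5·9 = 98.5; r = 96.5 − 98.5 = -2
x=11: ŷ = 22 + 8.5·11 = 115.5; r = 115.6 − 115.5 = 0.1
SSE = 0.01 + 6.76 + 3.61 + 7.84 + 0.01 + 4 + 0.01 = 22.24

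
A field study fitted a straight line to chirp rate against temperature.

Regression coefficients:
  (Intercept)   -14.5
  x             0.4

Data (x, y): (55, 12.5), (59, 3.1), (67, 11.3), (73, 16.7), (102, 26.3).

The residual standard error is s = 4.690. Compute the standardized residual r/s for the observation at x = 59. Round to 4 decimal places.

ŷ = -14.5 + 0.4·59 = 9.1
r = 3.1 − 9.1 = -6
r/s = -6 / 4.690 = -1.2793

-1.2793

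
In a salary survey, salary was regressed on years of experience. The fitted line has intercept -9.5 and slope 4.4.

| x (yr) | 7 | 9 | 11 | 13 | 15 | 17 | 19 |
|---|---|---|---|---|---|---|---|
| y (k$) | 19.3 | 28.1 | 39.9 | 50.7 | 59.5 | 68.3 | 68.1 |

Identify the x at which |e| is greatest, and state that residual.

x = 19, e = -6

x=7: ŷ = -9.5 + 4.4·7 = 21.3; e = 19.3 − 21.3 = -2
x=9: ŷ = -9.5 + 4.4·9 = 30.1; e = 28.1 − 30.1 = -2
x=11: ŷ = -9.5 + 4.4·11 = 38.9; e = 39.9 − 38.9 = 1
x=13: ŷ = -9.5 + 4.4·13 = 47.7; e = 50.7 − 47.7 = 3
x=15: ŷ = -9.5 + 4.4·15 = 56.5; e = 59.5 − 56.5 = 3
x=17: ŷ = -9.5 + 4.4·17 = 65.3; e = 68.3 − 65.3 = 3
x=19: ŷ = -9.5 + 4.4·19 = 74.1; e = 68.1 − 74.1 = -6
Largest |e| is 6 at x = 19, residual -6.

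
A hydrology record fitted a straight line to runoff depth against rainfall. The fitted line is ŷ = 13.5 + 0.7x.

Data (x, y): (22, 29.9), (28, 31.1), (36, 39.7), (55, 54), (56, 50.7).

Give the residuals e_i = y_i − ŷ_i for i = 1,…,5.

1, -2, 1, 2, -2

x=22: ŷ = 13.5 + 0.7·22 = 28.9; e = 29.9 − 28.9 = 1
x=28: ŷ = 13.5 + 0.7·28 = 33.1; e = 31.1 − 33.1 = -2
x=36: ŷ = 13.5 + 0.7·36 = 38.7; e = 39.7 − 38.7 = 1
x=55: ŷ = 13.5 + 0.7·55 = 52; e = 54 − 52 = 2
x=56: ŷ = 13.5 + 0.7·56 = 52.7; e = 50.7 − 52.7 = -2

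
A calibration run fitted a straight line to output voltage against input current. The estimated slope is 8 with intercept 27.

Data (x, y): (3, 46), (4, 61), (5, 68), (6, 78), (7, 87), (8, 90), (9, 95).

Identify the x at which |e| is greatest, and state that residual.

x = 3, e = -5

x=3: ŷ = 27 + 8·3 = 51; e = 46 − 51 = -5
x=4: ŷ = 27 + 8·4 = 59; e = 61 − 59 = 2
x=5: ŷ = 27 + 8·5 = 67; e = 68 − 67 = 1
x=6: ŷ = 27 + 8·6 = 75; e = 78 − 75 = 3
x=7: ŷ = 27 + 8·7 = 83; e = 87 − 83 = 4
x=8: ŷ = 27 + 8·8 = 91; e = 90 − 91 = -1
x=9: ŷ = 27 + 8·9 = 99; e = 95 − 99 = -4
Largest |e| is 5 at x = 3, residual -5.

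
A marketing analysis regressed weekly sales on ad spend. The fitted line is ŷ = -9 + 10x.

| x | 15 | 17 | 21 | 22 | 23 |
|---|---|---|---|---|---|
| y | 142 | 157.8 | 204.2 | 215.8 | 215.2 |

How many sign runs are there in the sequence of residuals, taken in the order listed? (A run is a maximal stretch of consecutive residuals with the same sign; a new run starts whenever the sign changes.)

4 runs

x=15: ŷ = -9 + 10·15 = 141; r = 142 − 141 = 1
x=17: ŷ = -9 + 10·17 = 161; r = 157.8 − 161 = -3.2
x=21: ŷ = -9 + 10·21 = 201; r = 204.2 − 201 = 3.2
x=22: ŷ = -9 + 10·22 = 211; r = 215.8 − 211 = 4.8
x=23: ŷ = -9 + 10·23 = 221; r = 215.2 − 221 = -5.8
Signs: + − + + −
Runs: +×1, −×1, +×2, −×1 → 4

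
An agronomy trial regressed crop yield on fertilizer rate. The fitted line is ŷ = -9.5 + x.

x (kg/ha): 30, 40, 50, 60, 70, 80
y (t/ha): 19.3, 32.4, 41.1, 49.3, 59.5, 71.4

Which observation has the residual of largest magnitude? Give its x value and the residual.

x = 40, e = 1.9

x=30: ŷ = -9.5 + 30 = 20.5; e = 19.3 − 20.5 = -1.2
x=40: ŷ = -9.5 + 40 = 30.5; e = 32.4 − 30.5 = 1.9
x=50: ŷ = -9.5 + 50 = 40.5; e = 41.1 − 40.5 = 0.6
x=60: ŷ = -9.5 + 60 = 50.5; e = 49.3 − 50.5 = -1.2
x=70: ŷ = -9.5 + 70 = 60.5; e = 59.5 − 60.5 = -1
x=80: ŷ = -9.5 + 80 = 70.5; e = 71.4 − 70.5 = 0.9
Largest |e| is 1.9 at x = 40, residual 1.9.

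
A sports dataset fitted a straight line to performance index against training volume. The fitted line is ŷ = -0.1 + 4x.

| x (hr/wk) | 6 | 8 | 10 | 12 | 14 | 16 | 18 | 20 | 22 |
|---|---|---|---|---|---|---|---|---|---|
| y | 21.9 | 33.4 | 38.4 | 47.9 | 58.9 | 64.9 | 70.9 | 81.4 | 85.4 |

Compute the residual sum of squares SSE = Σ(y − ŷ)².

SSE = 28

x=6: ŷ = -0.1 + 4·6 = 23.9; e = 21.9 − 23.9 = -2
x=8: ŷ = -0.1 + 4·8 = 31.9; e = 33.4 − 31.9 = 1.5
x=10: ŷ = -0.1 + 4·10 = 39.9; e = 38.4 − 39.9 = -1.5
x=12: ŷ = -0.1 + 4·12 = 47.9; e = 47.9 − 47.9 = 0
x=14: ŷ = -0.1 + 4·14 = 55.9; e = 58.9 − 55.9 = 3
x=16: ŷ = -0.1 + 4·16 = 63.9; e = 64.9 − 63.9 = 1
x=18: ŷ = -0.1 + 4·18 = 71.9; e = 70.9 − 71.9 = -1
x=20: ŷ = -0.1 + 4·20 = 79.9; e = 81.4 − 79.9 = 1.5
x=22: ŷ = -0.1 + 4·22 = 87.9; e = 85.4 − 87.9 = -2.5
SSE = 4 + 2.25 + 2.25 + 0 + 9 + 1 + 1 + 2.25 + 6.25 = 28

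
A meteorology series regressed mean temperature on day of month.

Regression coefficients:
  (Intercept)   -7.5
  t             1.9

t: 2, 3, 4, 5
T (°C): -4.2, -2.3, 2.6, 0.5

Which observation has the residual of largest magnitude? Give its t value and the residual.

t=2: ŷ = -7.5 + 1.9·2 = -3.7; e = -4.2 − (-3.7) = -0.5
t=3: ŷ = -7.5 + 1.9·3 = -1.8; e = -2.3 − (-1.8) = -0.5
t=4: ŷ = -7.5 + 1.9·4 = 0.1; e = 2.6 − 0.1 = 2.5
t=5: ŷ = -7.5 + 1.9·5 = 2; e = 0.5 − 2 = -1.5
Largest |e| is 2.5 at t = 4, residual 2.5.

t = 4, e = 2.5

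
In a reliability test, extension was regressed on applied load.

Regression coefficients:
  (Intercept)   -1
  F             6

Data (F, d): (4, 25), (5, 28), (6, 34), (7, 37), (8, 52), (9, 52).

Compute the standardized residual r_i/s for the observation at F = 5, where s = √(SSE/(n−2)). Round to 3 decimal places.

-0.289

F=4: ŷ = -1 + 6·4 = 23; r = 25 − 23 = 2
F=5: ŷ = -1 + 6·5 = 29; r = 28 − 29 = -1
F=6: ŷ = -1 + 6·6 = 35; r = 34 − 35 = -1
F=7: ŷ = -1 + 6·7 = 41; r = 37 − 41 = -4
F=8: ŷ = -1 + 6·8 = 47; r = 52 − 47 = 5
F=9: ŷ = -1 + 6·9 = 53; r = 52 − 53 = -1
SSE = 4 + 1 + 1 + 16 + 25 + 1 = 48
s = √(48/4) = 3.4641
r/s = -1 / 3.4641 = -0.289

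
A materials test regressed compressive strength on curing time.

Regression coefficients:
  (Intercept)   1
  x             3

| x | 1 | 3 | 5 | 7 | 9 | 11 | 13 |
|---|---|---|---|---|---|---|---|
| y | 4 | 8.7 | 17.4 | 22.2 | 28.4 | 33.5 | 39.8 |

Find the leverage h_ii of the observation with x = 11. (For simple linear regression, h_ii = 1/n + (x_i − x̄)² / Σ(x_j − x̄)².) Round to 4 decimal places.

h = 0.2857

x̄ = (1 + 3 + 5 + 7 + 9 + 11 + 13)/7 = 7
Σ(x − x̄)² = 36 + 16 + 4 + 0 + 4 + 16 + 36 = 112
h = 1/7 + (4)²/112 = 0.142857 + 0.142857 = 0.2857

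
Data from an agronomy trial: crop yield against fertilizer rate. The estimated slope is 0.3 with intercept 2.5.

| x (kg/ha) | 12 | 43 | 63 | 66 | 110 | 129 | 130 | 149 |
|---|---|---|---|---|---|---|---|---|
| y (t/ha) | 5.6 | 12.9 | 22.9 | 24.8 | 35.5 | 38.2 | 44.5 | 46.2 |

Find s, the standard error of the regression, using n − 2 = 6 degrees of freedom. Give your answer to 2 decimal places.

x=12: ŷ = 2.5 + 0.3·12 = 6.1; e = 5.6 − 6.1 = -0.5
x=43: ŷ = 2.5 + 0.3·43 = 15.4; e = 12.9 − 15.4 = -2.5
x=63: ŷ = 2.5 + 0.3·63 = 21.4; e = 22.9 − 21.4 = 1.5
x=66: ŷ = 2.5 + 0.3·66 = 22.3; e = 24.8 − 22.3 = 2.5
x=110: ŷ = 2.5 + 0.3·110 = 35.5; e = 35.5 − 35.5 = 0
x=129: ŷ = 2.5 + 0.3·129 = 41.2; e = 38.2 − 41.2 = -3
x=130: ŷ = 2.5 + 0.3·130 = 41.5; e = 44.5 − 41.5 = 3
x=149: ŷ = 2.5 + 0.3·149 = 47.2; e = 46.2 − 47.2 = -1
SSE = 0.25 + 6.25 + 2.25 + 6.25 + 0 + 9 + 9 + 1 = 34
s = √(34/6) = √5.66667 ≈ 2.38

s = 2.38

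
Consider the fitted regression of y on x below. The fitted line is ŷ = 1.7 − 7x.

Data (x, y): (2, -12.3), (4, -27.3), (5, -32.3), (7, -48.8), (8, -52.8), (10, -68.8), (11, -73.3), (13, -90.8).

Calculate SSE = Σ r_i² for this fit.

SSE = 13

x=2: ŷ = 1.7 − 7·2 = -12.3; r = -12.3 − (-12.3) = 0
x=4: ŷ = 1.7 − 7·4 = -26.3; r = -27.3 − (-26.3) = -1
x=5: ŷ = 1.7 − 7·5 = -33.3; r = -32.3 − (-33.3) = 1
x=7: ŷ = 1.7 − 7·7 = -47.3; r = -48.8 − (-47.3) = -1.5
x=8: ŷ = 1.7 − 7·8 = -54.3; r = -52.8 − (-54.3) = 1.5
x=10: ŷ = 1.7 − 7·10 = -68.3; r = -68.8 − (-68.3) = -0.5
x=11: ŷ = 1.7 − 7·11 = -75.3; r = -73.3 − (-75.3) = 2
x=13: ŷ = 1.7 − 7·13 = -89.3; r = -90.8 − (-89.3) = -1.5
SSE = 0 + 1 + 1 + 2.25 + 2.25 + 0.25 + 4 + 2.25 = 13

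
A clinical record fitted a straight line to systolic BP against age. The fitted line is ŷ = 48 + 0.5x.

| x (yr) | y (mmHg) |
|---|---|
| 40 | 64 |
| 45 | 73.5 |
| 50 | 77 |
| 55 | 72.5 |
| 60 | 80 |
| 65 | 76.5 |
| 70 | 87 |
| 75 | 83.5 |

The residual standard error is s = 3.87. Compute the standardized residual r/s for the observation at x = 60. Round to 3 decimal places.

ŷ = 48 + 0.5·60 = 78
r = 80 − 78 = 2
r/s = 2 / 3.87 = 0.517

0.517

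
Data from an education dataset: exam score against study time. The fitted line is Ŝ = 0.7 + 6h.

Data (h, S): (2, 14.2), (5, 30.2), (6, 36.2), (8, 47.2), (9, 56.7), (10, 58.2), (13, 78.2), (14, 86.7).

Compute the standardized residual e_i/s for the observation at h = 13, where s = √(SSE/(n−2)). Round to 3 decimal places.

h=2: Ŝ = 0.7 + 6·2 = 12.7; e = 14.2 − 12.7 = 1.5
h=5: Ŝ = 0.7 + 6·5 = 30.7; e = 30.2 − 30.7 = -0.5
h=6: Ŝ = 0.7 + 6·6 = 36.7; e = 36.2 − 36.7 = -0.5
h=8: Ŝ = 0.7 + 6·8 = 48.7; e = 47.2 − 48.7 = -1.5
h=9: Ŝ = 0.7 + 6·9 = 54.7; e = 56.7 − 54.7 = 2
h=10: Ŝ = 0.7 + 6·10 = 60.7; e = 58.2 − 60.7 = -2.5
h=13: Ŝ = 0.7 + 6·13 = 78.7; e = 78.2 − 78.7 = -0.5
h=14: Ŝ = 0.7 + 6·14 = 84.7; e = 86.7 − 84.7 = 2
SSE = 2.25 + 0.25 + 0.25 + 2.25 + 4 + 6.25 + 0.25 + 4 = 19.5
s = √(19.5/6) = 1.80278
e/s = -0.5 / 1.80278 = -0.277

-0.277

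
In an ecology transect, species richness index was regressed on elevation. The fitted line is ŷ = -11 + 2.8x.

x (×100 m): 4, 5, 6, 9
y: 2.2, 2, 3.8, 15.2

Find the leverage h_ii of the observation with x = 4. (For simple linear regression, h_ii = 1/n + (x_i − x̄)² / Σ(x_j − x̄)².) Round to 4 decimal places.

x̄ = (4 + 5 + 6 + 9)/4 = 6
Σ(x − x̄)² = 4 + 1 + 0 + 9 = 14
h = 1/4 + (-2)²/14 = 0.25 + 0.285714 = 0.5357

h = 0.5357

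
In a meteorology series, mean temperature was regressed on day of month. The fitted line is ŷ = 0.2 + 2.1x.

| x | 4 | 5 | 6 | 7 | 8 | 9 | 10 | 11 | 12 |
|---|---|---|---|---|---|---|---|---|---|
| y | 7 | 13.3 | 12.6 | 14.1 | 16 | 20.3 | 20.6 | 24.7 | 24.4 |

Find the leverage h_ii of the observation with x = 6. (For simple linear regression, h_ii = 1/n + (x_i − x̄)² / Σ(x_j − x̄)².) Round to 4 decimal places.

h = 0.1778

x̄ = (4 + 5 + 6 + 7 + 8 + 9 + 10 + 11 + 12)/9 = 8
Σ(x − x̄)² = 16 + 9 + 4 + 1 + 0 + 1 + 4 + 9 + 16 = 60
h = 1/9 + (-2)²/60 = 0.111111 + 0.0666667 = 0.1778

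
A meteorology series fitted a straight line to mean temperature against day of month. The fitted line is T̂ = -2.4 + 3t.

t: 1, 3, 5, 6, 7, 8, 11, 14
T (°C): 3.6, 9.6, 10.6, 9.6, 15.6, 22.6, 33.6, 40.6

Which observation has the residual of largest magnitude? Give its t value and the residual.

t=1: T̂ = -2.4 + 3·1 = 0.6; r = 3.6 − 0.6 = 3
t=3: T̂ = -2.4 + 3·3 = 6.6; r = 9.6 − 6.6 = 3
t=5: T̂ = -2.4 + 3·5 = 12.6; r = 10.6 − 12.6 = -2
t=6: T̂ = -2.4 + 3·6 = 15.6; r = 9.6 − 15.6 = -6
t=7: T̂ = -2.4 + 3·7 = 18.6; r = 15.6 − 18.6 = -3
t=8: T̂ = -2.4 + 3·8 = 21.6; r = 22.6 − 21.6 = 1
t=11: T̂ = -2.4 + 3·11 = 30.6; r = 33.6 − 30.6 = 3
t=14: T̂ = -2.4 + 3·14 = 39.6; r = 40.6 − 39.6 = 1
Largest |r| is 6 at t = 6, residual -6.

t = 6, r = -6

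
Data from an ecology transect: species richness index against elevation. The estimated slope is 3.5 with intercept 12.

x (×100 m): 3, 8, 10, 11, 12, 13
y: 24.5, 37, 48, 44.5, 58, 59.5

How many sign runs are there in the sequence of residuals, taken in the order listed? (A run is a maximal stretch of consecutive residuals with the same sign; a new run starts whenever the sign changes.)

5 runs

x=3: ŷ = 12 + 3.5·3 = 22.5; e = 24.5 − 22.5 = 2
x=8: ŷ = 12 + 3.5·8 = 40; e = 37 − 40 = -3
x=10: ŷ = 12 + 3.5·10 = 47; e = 48 − 47 = 1
x=11: ŷ = 12 + 3.5·11 = 50.5; e = 44.5 − 50.5 = -6
x=12: ŷ = 12 + 3.5·12 = 54; e = 58 − 54 = 4
x=13: ŷ = 12 + 3.5·13 = 57.5; e = 59.5 − 57.5 = 2
Signs: + − + − + +
Runs: +×1, −×1, +×1, −×1, +×2 → 5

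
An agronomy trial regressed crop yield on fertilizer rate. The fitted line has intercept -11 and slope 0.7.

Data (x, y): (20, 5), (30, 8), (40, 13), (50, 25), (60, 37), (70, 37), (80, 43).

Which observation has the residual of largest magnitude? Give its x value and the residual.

x = 60, e = 6

x=20: ŷ = -11 + 0.7·20 = 3; e = 5 − 3 = 2
x=30: ŷ = -11 + 0.7·30 = 10; e = 8 − 10 = -2
x=40: ŷ = -11 + 0.7·40 = 17; e = 13 − 17 = -4
x=50: ŷ = -11 + 0.7·50 = 24; e = 25 − 24 = 1
x=60: ŷ = -11 + 0.7·60 = 31; e = 37 − 31 = 6
x=70: ŷ = -11 + 0.7·70 = 38; e = 37 − 38 = -1
x=80: ŷ = -11 + 0.7·80 = 45; e = 43 − 45 = -2
Largest |e| is 6 at x = 60, residual 6.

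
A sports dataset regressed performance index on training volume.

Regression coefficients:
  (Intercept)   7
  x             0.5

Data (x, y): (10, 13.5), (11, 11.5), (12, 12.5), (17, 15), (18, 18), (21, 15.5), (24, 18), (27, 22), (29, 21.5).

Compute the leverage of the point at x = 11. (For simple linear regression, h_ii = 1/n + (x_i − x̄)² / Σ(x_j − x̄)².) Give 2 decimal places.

x̄ = (10 + 11 + 12 + 17 + 18 + 21 + 24 + 27 + 29)/9 = 18.7778
Σ(x − x̄)² = 77.0494 + 60.4938 + 45.9383 + 3.16049 + 0.604938 + 4.93827 + 27.2716 + 67.6049 + 104.494 = 391.556
h = 1/9 + (-7.77778)²/391.556 = 0.111111 + 0.154496 = 0.27

h = 0.27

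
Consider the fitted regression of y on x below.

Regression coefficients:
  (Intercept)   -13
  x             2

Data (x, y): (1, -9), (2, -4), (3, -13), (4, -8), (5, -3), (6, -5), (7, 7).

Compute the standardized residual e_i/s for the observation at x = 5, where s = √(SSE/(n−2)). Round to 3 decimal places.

x=1: ŷ = -13 + 2·1 = -11; e = -9 − (-11) = 2
x=2: ŷ = -13 + 2·2 = -9; e = -4 − (-9) = 5
x=3: ŷ = -13 + 2·3 = -7; e = -13 − (-7) = -6
x=4: ŷ = -13 + 2·4 = -5; e = -8 − (-5) = -3
x=5: ŷ = -13 + 2·5 = -3; e = -3 − (-3) = 0
x=6: ŷ = -13 + 2·6 = -1; e = -5 − (-1) = -4
x=7: ŷ = -13 + 2·7 = 1; e = 7 − 1 = 6
SSE = 4 + 25 + 36 + 9 + 0 + 16 + 36 = 126
s = √(126/5) = 5.01996
e/s = 0 / 5.01996 = 0.000

0.000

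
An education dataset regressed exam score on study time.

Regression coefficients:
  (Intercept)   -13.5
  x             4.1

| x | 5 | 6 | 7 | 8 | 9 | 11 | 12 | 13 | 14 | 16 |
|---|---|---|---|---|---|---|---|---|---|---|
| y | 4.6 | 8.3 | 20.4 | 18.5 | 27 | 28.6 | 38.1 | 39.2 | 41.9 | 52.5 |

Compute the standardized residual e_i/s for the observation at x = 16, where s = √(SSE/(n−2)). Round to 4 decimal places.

0.1319

x=5: ŷ = -13.5 + 4.1·5 = 7; e = 4.6 − 7 = -2.4
x=6: ŷ = -13.5 + 4.1·6 = 11.1; e = 8.3 − 11.1 = -2.8
x=7: ŷ = -13.5 + 4.1·7 = 15.2; e = 20.4 − 15.2 = 5.2
x=8: ŷ = -13.5 + 4.1·8 = 19.3; e = 18.5 − 19.3 = -0.8
x=9: ŷ = -13.5 + 4.1·9 = 23.4; e = 27 − 23.4 = 3.6
x=11: ŷ = -13.5 + 4.1·11 = 31.6; e = 28.6 − 31.6 = -3
x=12: ŷ = -13.5 + 4.1·12 = 35.7; e = 38.1 − 35.7 = 2.4
x=13: ŷ = -13.5 + 4.1·13 = 39.8; e = 39.2 − 39.8 = -0.6
x=14: ŷ = -13.5 + 4.1·14 = 43.9; e = 41.9 − 43.9 = -2
x=16: ŷ = -13.5 + 4.1·16 = 52.1; e = 52.5 − 52.1 = 0.4
SSE = 5.76 + 7.84 + 27.04 + 0.64 + 12.96 + 9 + 5.76 + 0.36 + 4 + 0.16 = 73.52
s = √(73.52/8) = 3.0315
e/s = 0.4 / 3.0315 = 0.1319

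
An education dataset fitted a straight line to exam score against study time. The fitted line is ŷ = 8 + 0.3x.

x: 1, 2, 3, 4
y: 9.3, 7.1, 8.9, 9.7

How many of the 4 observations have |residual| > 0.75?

x=1: ŷ = 8 + 0.3·1 = 8.3; r = 9.3 − 8.3 = 1
x=2: ŷ = 8 + 0.3·2 = 8.6; r = 7.1 − 8.6 = -1.5
x=3: ŷ = 8 + 0.3·3 = 8.9; r = 8.9 − 8.9 = 0
x=4: ŷ = 8 + 0.3·4 = 9.2; r = 9.7 − 9.2 = 0.5
|r| > 0.75: x=1 (|r|=1), x=2 (|r|=1.5) → 2

2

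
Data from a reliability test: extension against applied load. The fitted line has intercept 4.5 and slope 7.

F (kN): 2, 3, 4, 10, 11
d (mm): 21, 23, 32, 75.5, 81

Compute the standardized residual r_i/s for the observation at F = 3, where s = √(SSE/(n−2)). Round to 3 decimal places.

-1.157

F=2: d̂ = 4.5 + 7·2 = 18.5; r = 21 − 18.5 = 2.5
F=3: d̂ = 4.5 + 7·3 = 25.5; r = 23 − 25.5 = -2.5
F=4: d̂ = 4.5 + 7·4 = 32.5; r = 32 − 32.5 = -0.5
F=10: d̂ = 4.5 + 7·10 = 74.5; r = 75.5 − 74.5 = 1
F=11: d̂ = 4.5 + 7·11 = 81.5; r = 81 − 81.5 = -0.5
SSE = 6.25 + 6.25 + 0.25 + 1 + 0.25 = 14
s = √(14/3) = 2.16025
r/s = -2.5 / 2.16025 = -1.157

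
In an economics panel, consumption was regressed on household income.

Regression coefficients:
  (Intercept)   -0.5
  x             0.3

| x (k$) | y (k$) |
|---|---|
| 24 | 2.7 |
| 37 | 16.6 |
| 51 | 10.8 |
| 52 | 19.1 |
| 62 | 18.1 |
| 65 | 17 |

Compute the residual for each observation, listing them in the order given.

x=24: ŷ = -0.5 + 0.3·24 = 6.7; r = 2.7 − 6.7 = -4
x=37: ŷ = -0.5 + 0.3·37 = 10.6; r = 16.6 − 10.6 = 6
x=51: ŷ = -0.5 + 0.3·51 = 14.8; r = 10.8 − 14.8 = -4
x=52: ŷ = -0.5 + 0.3·52 = 15.1; r = 19.1 − 15.1 = 4
x=62: ŷ = -0.5 + 0.3·62 = 18.1; r = 18.1 − 18.1 = 0
x=65: ŷ = -0.5 + 0.3·65 = 19; r = 17 − 19 = -2

-4, 6, -4, 4, 0, -2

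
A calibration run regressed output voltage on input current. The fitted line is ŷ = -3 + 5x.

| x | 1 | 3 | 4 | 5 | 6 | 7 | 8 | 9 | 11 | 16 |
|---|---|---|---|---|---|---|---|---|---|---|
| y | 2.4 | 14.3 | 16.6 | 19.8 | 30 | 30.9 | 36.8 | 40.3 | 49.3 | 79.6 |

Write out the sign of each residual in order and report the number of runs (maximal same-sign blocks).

x=1: ŷ = -3 + 5·1 = 2; r = 2.4 − 2 = 0.4
x=3: ŷ = -3 + 5·3 = 12; r = 14.3 − 12 = 2.3
x=4: ŷ = -3 + 5·4 = 17; r = 16.6 − 17 = -0.4
x=5: ŷ = -3 + 5·5 = 22; r = 19.8 − 22 = -2.2
x=6: ŷ = -3 + 5·6 = 27; r = 30 − 27 = 3
x=7: ŷ = -3 + 5·7 = 32; r = 30.9 − 32 = -1.1
x=8: ŷ = -3 + 5·8 = 37; r = 36.8 − 37 = -0.2
x=9: ŷ = -3 + 5·9 = 42; r = 40.3 − 42 = -1.7
x=11: ŷ = -3 + 5·11 = 52; r = 49.3 − 52 = -2.7
x=16: ŷ = -3 + 5·16 = 77; r = 79.6 − 77 = 2.6
Signs: + + − − + − − − − +
Runs: +×2, −×2, +×1, −×4, +×1 → 5

5 runs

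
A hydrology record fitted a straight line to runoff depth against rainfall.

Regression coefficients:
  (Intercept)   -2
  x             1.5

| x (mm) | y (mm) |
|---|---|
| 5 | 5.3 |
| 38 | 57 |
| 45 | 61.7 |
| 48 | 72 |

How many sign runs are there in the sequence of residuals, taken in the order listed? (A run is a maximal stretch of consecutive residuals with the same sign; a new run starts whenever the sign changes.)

4 runs

x=5: ŷ = -2 + 1.5·5 = 5.5; r = 5.3 − 5.5 = -0.2
x=38: ŷ = -2 + 1.5·38 = 55; r = 57 − 55 = 2
x=45: ŷ = -2 + 1.5·45 = 65.5; r = 61.7 − 65.5 = -3.8
x=48: ŷ = -2 + 1.5·48 = 70; r = 72 − 70 = 2
Signs: − + − +
Runs: −×1, +×1, −×1, +×1 → 4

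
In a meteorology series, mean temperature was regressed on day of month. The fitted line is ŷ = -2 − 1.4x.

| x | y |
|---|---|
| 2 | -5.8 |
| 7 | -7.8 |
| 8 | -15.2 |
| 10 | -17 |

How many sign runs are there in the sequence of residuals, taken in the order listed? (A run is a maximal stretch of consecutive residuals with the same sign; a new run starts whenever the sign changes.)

x=2: ŷ = -2 − 1.4·2 = -4.8; r = -5.8 − (-4.8) = -1
x=7: ŷ = -2 − 1.4·7 = -11.8; r = -7.8 − (-11.8) = 4
x=8: ŷ = -2 − 1.4·8 = -13.2; r = -15.2 − (-13.2) = -2
x=10: ŷ = -2 − 1.4·10 = -16; r = -17 − (-16) = -1
Signs: − + − −
Runs: −×1, +×1, −×2 → 3

3 runs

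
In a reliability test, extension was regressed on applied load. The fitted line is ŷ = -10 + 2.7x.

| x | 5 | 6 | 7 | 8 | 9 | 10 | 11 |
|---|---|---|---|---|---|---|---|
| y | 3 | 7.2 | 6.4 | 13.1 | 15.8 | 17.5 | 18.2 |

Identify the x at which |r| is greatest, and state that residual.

x = 7, r = -2.5

x=5: ŷ = -10 + 2.7·5 = 3.5; r = 3 − 3.5 = -0.5
x=6: ŷ = -10 + 2.7·6 = 6.2; r = 7.2 − 6.2 = 1
x=7: ŷ = -10 + 2.7·7 = 8.9; r = 6.4 − 8.9 = -2.5
x=8: ŷ = -10 + 2.7·8 = 11.6; r = 13.1 − 11.6 = 1.5
x=9: ŷ = -10 + 2.7·9 = 14.3; r = 15.8 − 14.3 = 1.5
x=10: ŷ = -10 + 2.7·10 = 17; r = 17.5 − 17 = 0.5
x=11: ŷ = -10 + 2.7·11 = 19.7; r = 18.2 − 19.7 = -1.5
Largest |r| is 2.5 at x = 7, residual -2.5.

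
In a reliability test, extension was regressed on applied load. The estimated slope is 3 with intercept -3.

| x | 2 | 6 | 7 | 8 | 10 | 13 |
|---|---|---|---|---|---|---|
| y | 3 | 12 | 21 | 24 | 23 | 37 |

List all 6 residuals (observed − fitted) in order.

x=2: ŷ = -3 + 3·2 = 3; e = 3 − 3 = 0
x=6: ŷ = -3 + 3·6 = 15; e = 12 − 15 = -3
x=7: ŷ = -3 + 3·7 = 18; e = 21 − 18 = 3
x=8: ŷ = -3 + 3·8 = 21; e = 24 − 21 = 3
x=10: ŷ = -3 + 3·10 = 27; e = 23 − 27 = -4
x=13: ŷ = -3 + 3·13 = 36; e = 37 − 36 = 1

0, -3, 3, 3, -4, 1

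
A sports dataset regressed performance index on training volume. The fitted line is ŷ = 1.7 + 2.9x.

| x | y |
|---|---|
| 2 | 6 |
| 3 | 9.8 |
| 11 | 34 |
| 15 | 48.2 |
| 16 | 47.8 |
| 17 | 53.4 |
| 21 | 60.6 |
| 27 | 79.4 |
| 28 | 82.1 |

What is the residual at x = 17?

e = 2.4

ŷ = 1.7 + 2.9·17 = 51
e = 53.4 − 51 = 2.4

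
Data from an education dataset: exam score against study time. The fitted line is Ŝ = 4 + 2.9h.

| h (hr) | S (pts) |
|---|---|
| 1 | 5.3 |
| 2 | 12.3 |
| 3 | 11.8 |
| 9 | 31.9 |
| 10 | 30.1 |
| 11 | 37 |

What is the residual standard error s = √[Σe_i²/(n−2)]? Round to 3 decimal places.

h=1: Ŝ = 4 + 2.9·1 = 6.9; e = 5.3 − 6.9 = -1.6
h=2: Ŝ = 4 + 2.9·2 = 9.8; e = 12.3 − 9.8 = 2.5
h=3: Ŝ = 4 + 2.9·3 = 12.7; e = 11.8 − 12.7 = -0.9
h=9: Ŝ = 4 + 2.9·9 = 30.1; e = 31.9 − 30.1 = 1.8
h=10: Ŝ = 4 + 2.9·10 = 33; e = 30.1 − 33 = -2.9
h=11: Ŝ = 4 + 2.9·11 = 35.9; e = 37 − 35.9 = 1.1
SSE = 2.56 + 6.25 + 0.81 + 3.24 + 8.41 + 1.21 = 22.48
s = √(22.48/4) = √5.62 ≈ 2.371

s = 2.371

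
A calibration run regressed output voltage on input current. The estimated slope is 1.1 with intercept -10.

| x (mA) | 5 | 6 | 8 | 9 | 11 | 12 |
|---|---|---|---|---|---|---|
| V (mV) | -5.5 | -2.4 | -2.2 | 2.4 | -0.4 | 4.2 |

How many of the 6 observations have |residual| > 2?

2

x=5: ŷ = -10 + 1.1·5 = -4.5; r = -5.5 − (-4.5) = -1
x=6: ŷ = -10 + 1.1·6 = -3.4; r = -2.4 − (-3.4) = 1
x=8: ŷ = -10 + 1.1·8 = -1.2; r = -2.2 − (-1.2) = -1
x=9: ŷ = -10 + 1.1·9 = -0.1; r = 2.4 − (-0.1) = 2.5
x=11: ŷ = -10 + 1.1·11 = 2.1; r = -0.4 − 2.1 = -2.5
x=12: ŷ = -10 + 1.1·12 = 3.2; r = 4.2 − 3.2 = 1
|r| > 2: x=9 (|r|=2.5), x=11 (|r|=2.5) → 2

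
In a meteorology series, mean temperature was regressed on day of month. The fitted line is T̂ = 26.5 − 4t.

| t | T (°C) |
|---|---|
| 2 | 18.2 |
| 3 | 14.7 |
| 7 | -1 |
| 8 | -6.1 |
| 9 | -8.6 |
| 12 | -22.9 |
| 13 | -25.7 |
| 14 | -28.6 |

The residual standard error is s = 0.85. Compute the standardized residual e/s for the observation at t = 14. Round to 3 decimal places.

1.059

T̂ = 26.5 − 4·14 = -29.5
e = -28.6 − (-29.5) = 0.9
e/s = 0.9 / 0.85 = 1.059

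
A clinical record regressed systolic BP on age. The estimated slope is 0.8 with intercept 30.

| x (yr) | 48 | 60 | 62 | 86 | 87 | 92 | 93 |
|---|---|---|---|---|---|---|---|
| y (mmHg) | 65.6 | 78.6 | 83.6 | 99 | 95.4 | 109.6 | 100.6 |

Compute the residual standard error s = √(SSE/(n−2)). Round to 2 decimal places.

s = 4.30

x=48: ŷ = 30 + 0.8·48 = 68.4; r = 65.6 − 68.4 = -2.8
x=60: ŷ = 30 + 0.8·60 = 78; r = 78.6 − 78 = 0.6
x=62: ŷ = 30 + 0.8·62 = 79.6; r = 83.6 − 79.6 = 4
x=86: ŷ = 30 + 0.8·86 = 98.8; r = 99 − 98.8 = 0.2
x=87: ŷ = 30 + 0.8·87 = 99.6; r = 95.4 − 99.6 = -4.2
x=92: ŷ = 30 + 0.8·92 = 103.6; r = 109.6 − 103.6 = 6
x=93: ŷ = 30 + 0.8·93 = 104.4; r = 100.6 − 104.4 = -3.8
SSE = 7.84 + 0.36 + 16 + 0.04 + 17.64 + 36 + 14.44 = 92.32
s = √(92.32/5) = √18.464 ≈ 4.30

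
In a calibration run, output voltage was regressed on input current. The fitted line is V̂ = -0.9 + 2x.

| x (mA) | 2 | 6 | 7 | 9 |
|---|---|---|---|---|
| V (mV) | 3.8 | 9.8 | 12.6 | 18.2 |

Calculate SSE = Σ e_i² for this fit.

SSE = 3.64

x=2: V̂ = -0.9 + 2·2 = 3.1; e = 3.8 − 3.1 = 0.7
x=6: V̂ = -0.9 + 2·6 = 11.1; e = 9.8 − 11.1 = -1.3
x=7: V̂ = -0.9 + 2·7 = 13.1; e = 12.6 − 13.1 = -0.5
x=9: V̂ = -0.9 + 2·9 = 17.1; e = 18.2 − 17.1 = 1.1
SSE = 0.49 + 1.69 + 0.25 + 1.21 = 3.64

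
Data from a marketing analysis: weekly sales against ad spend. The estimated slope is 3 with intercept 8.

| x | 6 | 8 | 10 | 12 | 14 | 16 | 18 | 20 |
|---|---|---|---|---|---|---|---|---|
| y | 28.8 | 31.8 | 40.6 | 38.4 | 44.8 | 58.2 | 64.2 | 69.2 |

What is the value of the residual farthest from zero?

x=6: ŷ = 8 + 3·6 = 26; e = 28.8 − 26 = 2.8
x=8: ŷ = 8 + 3·8 = 32; e = 31.8 − 32 = -0.2
x=10: ŷ = 8 + 3·10 = 38; e = 40.6 − 38 = 2.6
x=12: ŷ = 8 + 3·12 = 44; e = 38.4 − 44 = -5.6
x=14: ŷ = 8 + 3·14 = 50; e = 44.8 − 50 = -5.2
x=16: ŷ = 8 + 3·16 = 56; e = 58.2 − 56 = 2.2
x=18: ŷ = 8 + 3·18 = 62; e = 64.2 − 62 = 2.2
x=20: ŷ = 8 + 3·20 = 68; e = 69.2 − 68 = 1.2
Largest |e| is 5.6 at x = 12, residual -5.6.

e = -5.6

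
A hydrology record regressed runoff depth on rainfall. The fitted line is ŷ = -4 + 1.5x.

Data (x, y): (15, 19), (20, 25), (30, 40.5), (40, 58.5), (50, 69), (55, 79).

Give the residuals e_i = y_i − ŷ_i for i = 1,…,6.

0.5, -1, -0.5, 2.5, -2, 0.5

x=15: ŷ = -4 + 1.5·15 = 18.5; e = 19 − 18.5 = 0.5
x=20: ŷ = -4 + 1.5·20 = 26; e = 25 − 26 = -1
x=30: ŷ = -4 + 1.5·30 = 41; e = 40.5 − 41 = -0.5
x=40: ŷ = -4 + 1.5·40 = 56; e = 58.5 − 56 = 2.5
x=50: ŷ = -4 + 1.5·50 = 71; e = 69 − 71 = -2
x=55: ŷ = -4 + 1.5·55 = 78.5; e = 79 − 78.5 = 0.5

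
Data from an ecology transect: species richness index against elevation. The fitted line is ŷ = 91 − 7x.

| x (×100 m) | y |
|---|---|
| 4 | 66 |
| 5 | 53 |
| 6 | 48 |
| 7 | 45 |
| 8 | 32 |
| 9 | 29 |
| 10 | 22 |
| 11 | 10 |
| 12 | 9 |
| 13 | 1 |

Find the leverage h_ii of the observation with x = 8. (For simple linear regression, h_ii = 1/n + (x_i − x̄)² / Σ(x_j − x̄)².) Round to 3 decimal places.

h = 0.103

x̄ = (4 + 5 + 6 + 7 + 8 + 9 + 10 + 11 + 12 + 13)/10 = 8.5
Σ(x − x̄)² = 20.25 + 12.25 + 6.25 + 2.25 + 0.25 + 0.25 + 2.25 + 6.25 + 12.25 + 20.25 = 82.5
h = 1/10 + (-0.5)²/82.5 = 0.1 + 0.0030303 = 0.103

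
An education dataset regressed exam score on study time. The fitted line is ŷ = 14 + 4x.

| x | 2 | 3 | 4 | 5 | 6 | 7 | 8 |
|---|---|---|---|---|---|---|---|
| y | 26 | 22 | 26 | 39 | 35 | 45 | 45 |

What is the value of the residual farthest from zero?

e = 5

x=2: ŷ = 14 + 4·2 = 22; e = 26 − 22 = 4
x=3: ŷ = 14 + 4·3 = 26; e = 22 − 26 = -4
x=4: ŷ = 14 + 4·4 = 30; e = 26 − 30 = -4
x=5: ŷ = 14 + 4·5 = 34; e = 39 − 34 = 5
x=6: ŷ = 14 + 4·6 = 38; e = 35 − 38 = -3
x=7: ŷ = 14 + 4·7 = 42; e = 45 − 42 = 3
x=8: ŷ = 14 + 4·8 = 46; e = 45 − 46 = -1
Largest |e| is 5 at x = 5, residual 5.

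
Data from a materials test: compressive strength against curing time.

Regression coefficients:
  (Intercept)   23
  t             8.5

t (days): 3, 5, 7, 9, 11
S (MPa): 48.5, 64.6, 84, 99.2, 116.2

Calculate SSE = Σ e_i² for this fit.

t=3: ŷ = 23 + 8.5·3 = 48.5; e = 48.5 − 48.5 = 0
t=5: ŷ = 23 + 8.5·5 = 65.5; e = 64.6 − 65.5 = -0.9
t=7: ŷ = 23 + 8.5·7 = 82.5; e = 84 − 82.5 = 1.5
t=9: ŷ = 23 + 8.5·9 = 99.5; e = 99.2 − 99.5 = -0.3
t=11: ŷ = 23 + 8.5·11 = 116.5; e = 116.2 − 116.5 = -0.3
SSE = 0 + 0.81 + 2.25 + 0.09 + 0.09 = 3.24

SSE = 3.24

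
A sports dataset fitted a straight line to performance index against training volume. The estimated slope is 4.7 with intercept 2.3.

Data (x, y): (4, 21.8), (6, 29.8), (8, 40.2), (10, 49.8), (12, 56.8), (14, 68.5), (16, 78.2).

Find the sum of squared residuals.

x=4: ŷ = 2.3 + 4.7·4 = 21.1; r = 21.8 − 21.1 = 0.7
x=6: ŷ = 2.3 + 4.7·6 = 30.5; r = 29.8 − 30.5 = -0.7
x=8: ŷ = 2.3 + 4.7·8 = 39.9; r = 40.2 − 39.9 = 0.3
x=10: ŷ = 2.3 + 4.7·10 = 49.3; r = 49.8 − 49.3 = 0.5
x=12: ŷ = 2.3 + 4.7·12 = 58.7; r = 56.8 − 58.7 = -1.9
x=14: ŷ = 2.3 + 4.7·14 = 68.1; r = 68.5 − 68.1 = 0.4
x=16: ŷ = 2.3 + 4.7·16 = 77.5; r = 78.2 − 77.5 = 0.7
SSE = 0.49 + 0.49 + 0.09 + 0.25 + 3.61 + 0.16 + 0.49 = 5.58

SSE = 5.58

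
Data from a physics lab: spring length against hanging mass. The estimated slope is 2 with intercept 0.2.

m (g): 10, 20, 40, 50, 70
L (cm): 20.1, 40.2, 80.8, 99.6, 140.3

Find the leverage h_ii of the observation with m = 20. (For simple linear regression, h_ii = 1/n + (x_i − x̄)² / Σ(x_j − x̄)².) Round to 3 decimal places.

h = 0.342

m̄ = (10 + 20 + 40 + 50 + 70)/5 = 38
Σ(m − m̄)² = 784 + 324 + 4 + 144 + 1024 = 2280
h = 1/5 + (-18)²/2280 = 0.2 + 0.142105 = 0.342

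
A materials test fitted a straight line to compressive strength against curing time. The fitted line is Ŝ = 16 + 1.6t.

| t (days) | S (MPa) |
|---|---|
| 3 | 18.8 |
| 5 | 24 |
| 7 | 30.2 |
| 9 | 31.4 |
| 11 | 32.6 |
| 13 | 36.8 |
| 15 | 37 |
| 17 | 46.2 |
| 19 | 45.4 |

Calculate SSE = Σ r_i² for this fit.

SSE = 34

t=3: Ŝ = 16 + 1.6·3 = 20.8; r = 18.8 − 20.8 = -2
t=5: Ŝ = 16 + 1.6·5 = 24; r = 24 − 24 = 0
t=7: Ŝ = 16 + 1.6·7 = 27.2; r = 30.2 − 27.2 = 3
t=9: Ŝ = 16 + 1.6·9 = 30.4; r = 31.4 − 30.4 = 1
t=11: Ŝ = 16 + 1.6·11 = 33.6; r = 32.6 − 33.6 = -1
t=13: Ŝ = 16 + 1.6·13 = 36.8; r = 36.8 − 36.8 = 0
t=15: Ŝ = 16 + 1.6·15 = 40; r = 37 − 40 = -3
t=17: Ŝ = 16 + 1.6·17 = 43.2; r = 46.2 − 43.2 = 3
t=19: Ŝ = 16 + 1.6·19 = 46.4; r = 45.4 − 46.4 = -1
SSE = 4 + 0 + 9 + 1 + 1 + 0 + 9 + 9 + 1 = 34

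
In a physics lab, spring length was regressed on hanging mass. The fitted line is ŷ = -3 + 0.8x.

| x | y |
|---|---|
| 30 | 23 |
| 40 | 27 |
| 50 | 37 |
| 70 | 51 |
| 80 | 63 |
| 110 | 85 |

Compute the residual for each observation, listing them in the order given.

2, -2, 0, -2, 2, 0

x=30: ŷ = -3 + 0.8·30 = 21; r = 23 − 21 = 2
x=40: ŷ = -3 + 0.8·40 = 29; r = 27 − 29 = -2
x=50: ŷ = -3 + 0.8·50 = 37; r = 37 − 37 = 0
x=70: ŷ = -3 + 0.8·70 = 53; r = 51 − 53 = -2
x=80: ŷ = -3 + 0.8·80 = 61; r = 63 − 61 = 2
x=110: ŷ = -3 + 0.8·110 = 85; r = 85 − 85 = 0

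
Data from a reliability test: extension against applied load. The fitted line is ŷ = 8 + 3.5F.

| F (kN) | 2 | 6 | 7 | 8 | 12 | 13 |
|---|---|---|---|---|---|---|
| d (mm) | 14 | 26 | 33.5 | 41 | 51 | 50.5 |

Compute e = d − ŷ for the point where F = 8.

ŷ = 8 + 3.5·8 = 36
e = 41 − 36 = 5

e = 5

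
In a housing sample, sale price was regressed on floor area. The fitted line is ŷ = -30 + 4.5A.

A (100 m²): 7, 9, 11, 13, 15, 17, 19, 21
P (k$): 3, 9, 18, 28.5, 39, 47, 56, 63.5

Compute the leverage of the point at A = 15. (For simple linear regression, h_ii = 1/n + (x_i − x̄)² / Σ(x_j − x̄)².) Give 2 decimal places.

Ā = (7 + 9 + 11 + 13 + 15 + 17 + 19 + 21)/8 = 14
Σ(A − Ā)² = 49 + 25 + 9 + 1 + 1 + 9 + 25 + 49 = 168
h = 1/8 + (1)²/168 = 0.125 + 0.00595238 = 0.13

h = 0.13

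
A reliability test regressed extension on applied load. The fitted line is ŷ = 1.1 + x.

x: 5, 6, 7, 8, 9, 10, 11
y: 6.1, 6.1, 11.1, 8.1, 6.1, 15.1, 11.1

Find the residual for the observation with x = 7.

ŷ = 1.1 + 7 = 8.1
e = 11.1 − 8.1 = 3

e = 3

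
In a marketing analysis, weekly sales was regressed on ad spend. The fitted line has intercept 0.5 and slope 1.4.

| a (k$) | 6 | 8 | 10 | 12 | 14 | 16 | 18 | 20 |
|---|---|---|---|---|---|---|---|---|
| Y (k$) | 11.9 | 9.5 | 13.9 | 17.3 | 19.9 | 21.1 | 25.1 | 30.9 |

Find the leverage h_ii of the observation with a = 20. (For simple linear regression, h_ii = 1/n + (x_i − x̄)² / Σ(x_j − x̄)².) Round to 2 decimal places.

ā = (6 + 8 + 10 + 12 + 14 + 16 + 18 + 20)/8 = 13
Σ(a − ā)² = 49 + 25 + 9 + 1 + 1 + 9 + 25 + 49 = 168
h = 1/8 + (7)²/168 = 0.125 + 0.291667 = 0.42

h = 0.42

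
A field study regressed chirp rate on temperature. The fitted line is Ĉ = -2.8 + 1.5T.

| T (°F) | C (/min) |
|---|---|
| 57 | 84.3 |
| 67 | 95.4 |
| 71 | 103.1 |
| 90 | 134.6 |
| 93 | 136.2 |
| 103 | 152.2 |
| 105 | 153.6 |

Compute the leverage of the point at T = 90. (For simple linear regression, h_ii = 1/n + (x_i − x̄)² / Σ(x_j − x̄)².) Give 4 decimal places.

h = 0.1616

T̄ = (57 + 67 + 71 + 90 + 93 + 103 + 105)/7 = 83.7143
Σ(T − T̄)² = 713.653 + 279.367 + 161.653 + 39.5102 + 86.2245 + 371.939 + 453.082 = 2105.43
h = 1/7 + (6.28571)²/2105.43 = 0.142857 + 0.0187659 = 0.1616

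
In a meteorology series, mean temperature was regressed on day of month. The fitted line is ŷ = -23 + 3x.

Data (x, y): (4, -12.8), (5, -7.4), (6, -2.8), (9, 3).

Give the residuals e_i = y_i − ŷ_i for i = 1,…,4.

x=4: ŷ = -23 + 3·4 = -11; e = -12.8 − (-11) = -1.8
x=5: ŷ = -23 + 3·5 = -8; e = -7.4 − (-8) = 0.6
x=6: ŷ = -23 + 3·6 = -5; e = -2.8 − (-5) = 2.2
x=9: ŷ = -23 + 3·9 = 4; e = 3 − 4 = -1

-1.8, 0.6, 2.2, -1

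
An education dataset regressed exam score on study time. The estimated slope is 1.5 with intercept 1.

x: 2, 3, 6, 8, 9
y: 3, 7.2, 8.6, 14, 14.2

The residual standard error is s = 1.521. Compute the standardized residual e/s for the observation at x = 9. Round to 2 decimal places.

-0.20

ŷ = 1 + 1.5·9 = 14.5
e = 14.2 − 14.5 = -0.3
e/s = -0.3 / 1.521 = -0.20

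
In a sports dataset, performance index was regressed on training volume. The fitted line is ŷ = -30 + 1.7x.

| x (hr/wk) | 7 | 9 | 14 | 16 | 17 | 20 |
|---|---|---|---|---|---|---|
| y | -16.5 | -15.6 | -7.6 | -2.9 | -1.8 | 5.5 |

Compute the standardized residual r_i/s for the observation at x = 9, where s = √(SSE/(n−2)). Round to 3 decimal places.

x=7: ŷ = -30 + 1.7·7 = -18.1; r = -16.5 − (-18.1) = 1.6
x=9: ŷ = -30 + 1.7·9 = -14.7; r = -15.6 − (-14.7) = -0.9
x=14: ŷ = -30 + 1.7·14 = -6.2; r = -7.6 − (-6.2) = -1.4
x=16: ŷ = -30 + 1.7·16 = -2.8; r = -2.9 − (-2.8) = -0.1
x=17: ŷ = -30 + 1.7·17 = -1.1; r = -1.8 − (-1.1) = -0.7
x=20: ŷ = -30 + 1.7·20 = 4; r = 5.5 − 4 = 1.5
SSE = 2.56 + 0.81 + 1.96 + 0.01 + 0.49 + 2.25 = 8.08
s = √(8.08/4) = 1.42127
r/s = -0.9 / 1.42127 = -0.633

-0.633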